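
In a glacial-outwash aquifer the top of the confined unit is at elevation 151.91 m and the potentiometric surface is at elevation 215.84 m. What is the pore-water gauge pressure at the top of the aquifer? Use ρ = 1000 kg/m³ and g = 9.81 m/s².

Pressure head at the aquifer top: ψ = h − z = 215.84 − 151.91 = 63.93 m.
P = ρgψ = 1000 × 9.81 × 63.93 = 627153 Pa ≈ 627 kPa.

P ≈ 627 kPa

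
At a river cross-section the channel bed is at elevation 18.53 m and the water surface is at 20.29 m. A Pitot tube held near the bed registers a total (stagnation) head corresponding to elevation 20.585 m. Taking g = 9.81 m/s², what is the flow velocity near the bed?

v ≈ 2.41 m/s

Near the bed, under hydrostatic conditions, the piezometric head (z + ψ) equals the free-surface elevation, 20.29 m.
Velocity head = total − piezometric = 20.585 − 20.29 = 0.295 m.
v = √(2g·h_v) = √(2 × 9.81 × 0.295) = 2.41 m/s.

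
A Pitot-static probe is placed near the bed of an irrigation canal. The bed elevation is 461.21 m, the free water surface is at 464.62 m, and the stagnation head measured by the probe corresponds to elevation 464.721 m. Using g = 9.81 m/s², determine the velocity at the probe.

Near the bed, under hydrostatic conditions, the piezometric head (z + ψ) equals the free-surface elevation, 464.62 m.
Velocity head = total − piezometric = 464.721 − 464.62 = 0.101 m.
v = √(2g·h_v) = √(2 × 9.81 × 0.101) = 1.41 m/s.

v ≈ 1.41 m/s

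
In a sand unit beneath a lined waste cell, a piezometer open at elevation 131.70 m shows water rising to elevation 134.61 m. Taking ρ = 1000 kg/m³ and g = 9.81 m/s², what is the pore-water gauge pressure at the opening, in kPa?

Pressure head ψ = h − z = 134.61 − 131.70 = 2.91 m.
P = ρgψ = 1000 × 9.81 × 2.91 = 28547 Pa ≈ 28.5 kPa.

P ≈ 28.5 kPa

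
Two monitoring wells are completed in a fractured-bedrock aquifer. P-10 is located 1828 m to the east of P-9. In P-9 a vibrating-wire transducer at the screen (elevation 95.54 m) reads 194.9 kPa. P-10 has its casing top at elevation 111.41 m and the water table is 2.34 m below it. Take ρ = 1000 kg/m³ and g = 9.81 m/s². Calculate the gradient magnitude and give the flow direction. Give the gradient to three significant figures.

i ≈ 0.00347; groundwater flows toward the east

Pressure head at P-9: ψ = P/(ρg) = 194.9×1000 / (1000 × 9.81) = 19.87 m.
Total head at P-9: h = z + ψ = 95.54 + 19.87 = 115.41 m.
Total head at P-10: h = 111.41 − 2.34 = 109.07 m.
Head difference: h(P-9) − h(P-10) = 115.41 − 109.07 = 6.34 m.
Hydraulic gradient: i = |Δh| / L = 6.34 / 1828 = 0.00347.
Flow is from higher to lower head: from P-9 toward P-10, i.e. toward the east.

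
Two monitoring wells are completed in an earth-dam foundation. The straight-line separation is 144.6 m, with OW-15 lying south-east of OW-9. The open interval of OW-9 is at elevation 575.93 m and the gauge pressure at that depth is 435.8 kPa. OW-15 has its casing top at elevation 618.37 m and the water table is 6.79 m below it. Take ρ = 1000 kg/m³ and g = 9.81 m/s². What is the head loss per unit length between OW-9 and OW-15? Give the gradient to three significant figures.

Pressure head at OW-9: ψ = P/(ρg) = 435.8×1000 / (1000 × 9.81) = 44.42 m.
Total head at OW-9: h = z + ψ = 575.93 + 44.42 = 620.35 m.
Total head at OW-15: h = 618.37 − 6.79 = 611.58 m.
Head difference: h(OW-9) − h(OW-15) = 620.35 − 611.58 = 8.77 m.
Hydraulic gradient: i = |Δh| / L = 8.77 / 144.6 = 0.0607.

i ≈ 0.0607 m/m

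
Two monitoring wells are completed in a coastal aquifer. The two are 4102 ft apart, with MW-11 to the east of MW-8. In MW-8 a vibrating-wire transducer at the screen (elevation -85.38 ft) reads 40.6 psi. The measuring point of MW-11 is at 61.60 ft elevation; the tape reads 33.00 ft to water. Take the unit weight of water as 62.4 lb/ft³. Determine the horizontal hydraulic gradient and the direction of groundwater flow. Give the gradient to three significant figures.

Pressure head at MW-8: ψ = 144·P/γ = 144 × 40.6 / 62.4 = 93.69 ft.
Total head at MW-8: h = z + ψ = -85.38 + 93.69 = 8.31 ft.
Total head at MW-11: h = 61.60 − 33.00 = 28.60 ft.
Head difference: h(MW-8) − h(MW-11) = 8.31 − 28.60 = -20.29 ft.
Hydraulic gradient: i = |Δh| / L = 20.29 / 4102 = 0.00495.
Flow is from higher to lower head: from MW-11 toward MW-8, i.e. toward the west.

i ≈ 0.00495; groundwater flows toward the west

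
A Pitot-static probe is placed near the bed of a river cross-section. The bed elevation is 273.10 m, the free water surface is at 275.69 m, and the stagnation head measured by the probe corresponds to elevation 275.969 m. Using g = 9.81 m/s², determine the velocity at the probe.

Near the bed, under hydrostatic conditions, the piezometric head (z + ψ) equals the free-surface elevation, 275.69 m.
Velocity head = total − piezometric = 275.969 − 275.69 = 0.279 m.
v = √(2g·h_v) = √(2 × 9.81 × 0.279) = 2.34 m/s.

v ≈ 2.34 m/s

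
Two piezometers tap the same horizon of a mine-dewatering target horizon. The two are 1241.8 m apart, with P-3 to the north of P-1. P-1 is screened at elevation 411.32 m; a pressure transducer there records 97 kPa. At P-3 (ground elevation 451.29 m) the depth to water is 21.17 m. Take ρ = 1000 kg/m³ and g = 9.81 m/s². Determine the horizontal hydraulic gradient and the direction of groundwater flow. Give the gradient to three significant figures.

Pressure head at P-1: ψ = P/(ρg) = 97×1000 / (1000 × 9.81) = 9.89 m.
Total head at P-1: h = z + ψ = 411.32 + 9.89 = 421.21 m.
Total head at P-3: h = 451.29 − 21.17 = 430.12 m.
Head difference: h(P-1) − h(P-3) = 421.21 − 430.12 = -8.91 m.
Hydraulic gradient: i = |Δh| / L = 8.91 / 1241.8 = 0.00718.
Flow is from higher to lower head: from P-3 toward P-1, i.e. toward the south.

i ≈ 0.00718; groundwater flows toward the south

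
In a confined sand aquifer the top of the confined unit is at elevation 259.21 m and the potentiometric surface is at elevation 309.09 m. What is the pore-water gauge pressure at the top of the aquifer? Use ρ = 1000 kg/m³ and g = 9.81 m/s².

Pressure head at the aquifer top: ψ = h − z = 309.09 − 259.21 = 49.88 m.
P = ρgψ = 1000 × 9.81 × 49.88 = 489323 Pa ≈ 489 kPa.

P ≈ 489 kPa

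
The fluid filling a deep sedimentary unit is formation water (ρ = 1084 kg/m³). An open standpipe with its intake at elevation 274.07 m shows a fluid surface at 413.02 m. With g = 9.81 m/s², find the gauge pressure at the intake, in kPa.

P ≈ 1480 kPa

Pressure head ψ = h − z = 413.02 − 274.07 = 138.95 m.
P = ρgψ = 1084 × 9.81 × 138.95 = 1477600 Pa ≈ 1480 kPa.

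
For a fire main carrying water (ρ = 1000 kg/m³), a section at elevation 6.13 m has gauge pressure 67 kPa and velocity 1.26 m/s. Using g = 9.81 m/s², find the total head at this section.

Pressure head ψ = P/(ρg) = 67×1000 / (1000 × 9.81) = 6.83 m.
Velocity head = v²/(2g) = 1.26² / (2 × 9.81) = 0.081 m.
h = z + ψ + v²/(2g) = 6.13 + 6.83 + 0.081 = 13.04 m.

h ≈ 13.04 m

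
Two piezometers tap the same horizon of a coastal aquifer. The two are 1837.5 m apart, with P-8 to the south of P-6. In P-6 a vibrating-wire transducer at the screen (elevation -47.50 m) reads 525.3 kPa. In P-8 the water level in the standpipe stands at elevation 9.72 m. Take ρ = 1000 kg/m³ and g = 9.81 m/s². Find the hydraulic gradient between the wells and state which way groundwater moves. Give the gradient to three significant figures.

i ≈ 0.00200; groundwater flows toward the north

Pressure head at P-6: ψ = P/(ρg) = 525.3×1000 / (1000 × 9.81) = 53.55 m.
Total head at P-6: h = z + ψ = -47.50 + 53.55 = 6.05 m.
Total head at P-8: h = 9.72 m (water level in the piezometer is the total head).
Head difference: h(P-6) − h(P-8) = 6.05 − 9.72 = -3.67 m.
Hydraulic gradient: i = |Δh| / L = 3.67 / 1837.5 = 0.00200.
Flow is from higher to lower head: from P-8 toward P-6, i.e. toward the north.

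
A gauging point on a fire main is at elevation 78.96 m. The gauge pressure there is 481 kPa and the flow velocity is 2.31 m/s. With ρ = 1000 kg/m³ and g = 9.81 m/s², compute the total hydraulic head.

h ≈ 128.26 m

Pressure head ψ = P/(ρg) = 481×1000 / (1000 × 9.81) = 49.03 m.
Velocity head = v²/(2g) = 2.31² / (2 × 9.81) = 0.272 m.
h = z + ψ + v²/(2g) = 78.96 + 49.03 + 0.272 = 128.26 m.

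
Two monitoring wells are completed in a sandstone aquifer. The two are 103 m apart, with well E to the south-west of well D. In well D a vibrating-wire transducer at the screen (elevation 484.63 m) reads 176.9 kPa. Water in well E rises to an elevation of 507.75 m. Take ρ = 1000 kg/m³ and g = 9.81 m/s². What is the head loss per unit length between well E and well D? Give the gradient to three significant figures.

i ≈ 0.0494 m/m

Pressure head at well D: ψ = P/(ρg) = 176.9×1000 / (1000 × 9.81) = 18.03 m.
Total head at well D: h = z + ψ = 484.63 + 18.03 = 502.66 m.
Total head at well E: h = 507.75 m (water level in the piezometer is the total head).
Head difference: h(well D) − h(well E) = 502.66 − 507.75 = -5.09 m.
Hydraulic gradient: i = |Δh| / L = 5.09 / 103 = 0.0494.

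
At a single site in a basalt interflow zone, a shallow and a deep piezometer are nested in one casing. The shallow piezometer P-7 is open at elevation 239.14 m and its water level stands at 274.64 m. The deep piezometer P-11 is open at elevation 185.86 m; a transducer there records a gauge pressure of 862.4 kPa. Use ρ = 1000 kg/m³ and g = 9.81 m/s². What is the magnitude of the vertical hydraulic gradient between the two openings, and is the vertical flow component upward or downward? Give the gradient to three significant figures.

Total head at P-7: h = 274.64 m (water level in the standpipe).
Pressure head at P-11: ψ = P/(ρg) = 862.4×1000 / (1000 × 9.81) = 87.91 m.
Total head at P-11: h = z + ψ = 185.86 + 87.91 = 273.77 m.
Δh = h(P-7) − h(P-11) = 274.64 − 273.77 = 0.87 m.
Vertical separation Δz = 239.14 − 185.86 = 53.28 m.
|i_v| = |Δh| / Δz = 0.87 / 53.28 = 0.0163.
Head is higher in the shallow piezometer, so vertical flow is downward (recharge condition).

|i_v| ≈ 0.0163; vertical flow is downward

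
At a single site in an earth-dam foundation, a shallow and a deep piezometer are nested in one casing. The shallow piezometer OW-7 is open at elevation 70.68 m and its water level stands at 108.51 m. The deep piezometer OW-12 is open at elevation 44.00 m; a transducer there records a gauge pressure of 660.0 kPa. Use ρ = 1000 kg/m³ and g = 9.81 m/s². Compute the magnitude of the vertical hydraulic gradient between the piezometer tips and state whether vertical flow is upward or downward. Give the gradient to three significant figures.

|i_v| ≈ 0.104; vertical flow is upward

Total head at OW-7: h = 108.51 m (water level in the standpipe).
Pressure head at OW-12: ψ = P/(ρg) = 660.0×1000 / (1000 × 9.81) = 67.28 m.
Total head at OW-12: h = z + ψ = 44.00 + 67.28 = 111.28 m.
Δh = h(OW-7) − h(OW-12) = 108.51 − 111.28 = -2.77 m.
Vertical separation Δz = 70.68 − 44.00 = 26.68 m.
|i_v| = |Δh| / Δz = 2.77 / 26.68 = 0.104.
Head is higher in the deep piezometer, so vertical flow is upward (discharge condition).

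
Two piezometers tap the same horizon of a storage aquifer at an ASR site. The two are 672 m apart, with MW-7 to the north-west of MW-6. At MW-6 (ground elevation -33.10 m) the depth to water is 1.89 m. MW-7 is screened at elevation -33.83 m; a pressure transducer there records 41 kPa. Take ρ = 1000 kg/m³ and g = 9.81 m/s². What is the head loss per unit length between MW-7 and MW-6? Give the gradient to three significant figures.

Total head at MW-6: h = -33.10 − 1.89 = -34.99 m.
Pressure head at MW-7: ψ = P/(ρg) = 41×1000 / (1000 × 9.81) = 4.18 m.
Total head at MW-7: h = z + ψ = -33.83 + 4.18 = -29.65 m.
Head difference: h(MW-6) − h(MW-7) = -34.99 − (-29.65) = -5.34 m.
Hydraulic gradient: i = |Δh| / L = 5.34 / 672 = 0.00795.

i ≈ 0.00795 m/m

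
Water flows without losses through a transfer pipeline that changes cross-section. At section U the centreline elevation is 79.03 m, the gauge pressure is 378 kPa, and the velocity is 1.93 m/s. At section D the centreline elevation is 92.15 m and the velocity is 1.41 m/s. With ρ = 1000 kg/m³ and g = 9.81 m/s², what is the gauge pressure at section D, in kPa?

Pressure head at U: ψ₁ = P₁/(ρg) = 378×1000 / (1000 × 9.81) = 38.53 m.
Velocity heads: v₁²/2g = 1.93²/19.62 = 0.190 m; v₂²/2g = 1.41²/19.62 = 0.101 m.
Total head H = z₁ + ψ₁ + v₁²/2g = 79.03 + 38.53 + 0.190 = 117.75 m.
ψ₂ = H − z₂ − v₂²/2g = 117.75 − 92.15 − 0.101 = 25.50 m.
P₂ = ρgψ₂ = 1000 × 9.81 × 25.50 ≈ 250 kPa.

P₂ ≈ 250 kPa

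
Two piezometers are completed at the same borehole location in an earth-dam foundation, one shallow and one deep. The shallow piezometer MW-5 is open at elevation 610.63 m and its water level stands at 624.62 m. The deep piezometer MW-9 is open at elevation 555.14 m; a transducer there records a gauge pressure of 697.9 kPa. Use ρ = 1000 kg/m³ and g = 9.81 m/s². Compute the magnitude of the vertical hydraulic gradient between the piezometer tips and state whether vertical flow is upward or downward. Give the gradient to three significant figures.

Total head at MW-5: h = 624.62 m (water level in the standpipe).
Pressure head at MW-9: ψ = P/(ρg) = 697.9×1000 / (1000 × 9.81) = 71.14 m.
Total head at MW-9: h = z + ψ = 555.14 + 71.14 = 626.28 m.
Δh = h(MW-5) − h(MW-9) = 624.62 − 626.28 = -1.66 m.
Vertical separation Δz = 610.63 − 555.14 = 55.49 m.
|i_v| = |Δh| / Δz = 1.66 / 55.49 = 0.0299.
Head is higher in the deep piezometer, so vertical flow is upward (discharge condition).

|i_v| ≈ 0.0299; vertical flow is upward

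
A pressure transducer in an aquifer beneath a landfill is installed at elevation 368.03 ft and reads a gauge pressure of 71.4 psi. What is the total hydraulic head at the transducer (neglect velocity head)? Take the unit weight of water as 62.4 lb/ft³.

ψ = 144·P/γ = 144 × 71.4 / 62.4 = 164.77 ft.
h = z + ψ = 368.03 + 164.77 = 532.80 ft.

h ≈ 532.80 ft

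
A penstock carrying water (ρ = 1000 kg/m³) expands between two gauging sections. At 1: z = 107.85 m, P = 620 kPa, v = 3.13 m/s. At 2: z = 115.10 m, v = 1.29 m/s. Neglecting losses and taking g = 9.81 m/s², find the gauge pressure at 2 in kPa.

Pressure head at 1: ψ₁ = P₁/(ρg) = 620×1000 / (1000 × 9.81) = 63.20 m.
Velocity heads: v₁²/2g = 3.13²/19.62 = 0.499 m; v₂²/2g = 1.29²/19.62 = 0.085 m.
Total head H = z₁ + ψ₁ + v₁²/2g = 107.85 + 63.20 + 0.499 = 171.55 m.
ψ₂ = H − z₂ − v₂²/2g = 171.55 − 115.10 − 0.085 = 56.37 m.
P₂ = ρgψ₂ = 1000 × 9.81 × 56.37 ≈ 553 kPa.

P₂ ≈ 553 kPa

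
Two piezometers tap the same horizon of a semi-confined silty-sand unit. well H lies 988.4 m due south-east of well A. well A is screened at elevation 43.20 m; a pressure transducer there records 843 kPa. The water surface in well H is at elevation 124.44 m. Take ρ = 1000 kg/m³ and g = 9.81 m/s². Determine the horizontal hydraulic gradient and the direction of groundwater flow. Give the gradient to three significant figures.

Pressure head at well A: ψ = P/(ρg) = 843×1000 / (1000 × 9.81) = 85.93 m.
Total head at well A: h = z + ψ = 43.20 + 85.93 = 129.13 m.
Total head at well H: h = 124.44 m (water level in the piezometer is the total head).
Head difference: h(well A) − h(well H) = 129.13 − 124.44 = 4.69 m.
Hydraulic gradient: i = |Δh| / L = 4.69 / 988.4 = 0.00475.
Flow is from higher to lower head: from well A toward well H, i.e. toward the south-east.

i ≈ 0.00475; groundwater flows toward the south-east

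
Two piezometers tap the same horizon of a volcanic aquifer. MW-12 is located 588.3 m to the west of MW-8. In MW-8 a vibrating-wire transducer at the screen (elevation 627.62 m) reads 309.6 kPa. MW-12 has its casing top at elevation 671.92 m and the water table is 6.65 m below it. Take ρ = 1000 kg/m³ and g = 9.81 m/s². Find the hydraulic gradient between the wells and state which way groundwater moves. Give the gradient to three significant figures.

Pressure head at MW-8: ψ = P/(ρg) = 309.6×1000 / (1000 × 9.81) = 31.56 m.
Total head at MW-8: h = z + ψ = 627.62 + 31.56 = 659.18 m.
Total head at MW-12: h = 671.92 − 6.65 = 665.27 m.
Head difference: h(MW-8) − h(MW-12) = 659.18 − 665.27 = -6.09 m.
Hydraulic gradient: i = |Δh| / L = 6.09 / 588.3 = 0.0104.
Flow is from higher to lower head: from MW-12 toward MW-8, i.e. toward the east.

i ≈ 0.0104; groundwater flows toward the east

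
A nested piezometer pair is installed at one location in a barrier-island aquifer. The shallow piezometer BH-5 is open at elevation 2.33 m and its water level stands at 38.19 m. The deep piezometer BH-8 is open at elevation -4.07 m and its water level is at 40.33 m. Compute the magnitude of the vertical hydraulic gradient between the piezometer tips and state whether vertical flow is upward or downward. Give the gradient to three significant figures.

Total head at BH-5: h = 38.19 m (water level in the standpipe).
Total head at BH-8: h = 40.33 m.
Δh = h(BH-5) − h(BH-8) = 38.19 − 40.33 = -2.14 m.
Vertical separation Δz = 2.33 − (-4.07) = 6.40 m.
|i_v| = |Δh| / Δz = 2.14 / 6.40 = 0.334.
Head is higher in the deep piezometer, so vertical flow is upward (discharge condition).

|i_v| ≈ 0.334; vertical flow is upward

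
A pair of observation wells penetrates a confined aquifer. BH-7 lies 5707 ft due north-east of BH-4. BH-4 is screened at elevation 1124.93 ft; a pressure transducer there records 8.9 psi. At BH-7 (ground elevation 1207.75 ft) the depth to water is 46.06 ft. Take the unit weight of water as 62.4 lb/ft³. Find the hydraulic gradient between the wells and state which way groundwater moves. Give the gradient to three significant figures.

i ≈ 0.00284; groundwater flows toward the south-west

Pressure head at BH-4: ψ = 144·P/γ = 144 × 8.9 / 62.4 = 20.54 ft.
Total head at BH-4: h = z + ψ = 1124.93 + 20.54 = 1145.47 ft.
Total head at BH-7: h = 1207.75 − 46.06 = 1161.69 ft.
Head difference: h(BH-4) − h(BH-7) = 1145.47 − 1161.69 = -16.22 ft.
Hydraulic gradient: i = |Δh| / L = 16.22 / 5707 = 0.00284.
Flow is from higher to lower head: from BH-7 toward BH-4, i.e. toward the south-west.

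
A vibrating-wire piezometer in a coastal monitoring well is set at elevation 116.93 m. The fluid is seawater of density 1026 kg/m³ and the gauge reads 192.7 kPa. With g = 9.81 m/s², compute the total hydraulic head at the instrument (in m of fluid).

h ≈ 136.08 m

ψ = P/(ρg) = 192.7×1000 / (1026 × 9.81) = 19.15 m.
h = z + ψ = 116.93 + 19.15 = 136.08 m.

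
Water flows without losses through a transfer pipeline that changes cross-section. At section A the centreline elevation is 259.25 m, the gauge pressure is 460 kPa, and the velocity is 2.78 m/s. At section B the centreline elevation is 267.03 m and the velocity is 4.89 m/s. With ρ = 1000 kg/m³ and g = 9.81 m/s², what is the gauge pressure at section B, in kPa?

Pressure head at A: ψ₁ = P₁/(ρg) = 460×1000 / (1000 × 9.81) = 46.89 m.
Velocity heads: v₁²/2g = 2.78²/19.62 = 0.394 m; v₂²/2g = 4.89²/19.62 = 1.219 m.
Total head H = z₁ + ψ₁ + v₁²/2g = 259.25 + 46.89 + 0.394 = 306.53 m.
ψ₂ = H − z₂ − v₂²/2g = 306.53 − 267.03 − 1.219 = 38.28 m.
P₂ = ρgψ₂ = 1000 × 9.81 × 38.28 ≈ 376 kPa.

P₂ ≈ 376 kPa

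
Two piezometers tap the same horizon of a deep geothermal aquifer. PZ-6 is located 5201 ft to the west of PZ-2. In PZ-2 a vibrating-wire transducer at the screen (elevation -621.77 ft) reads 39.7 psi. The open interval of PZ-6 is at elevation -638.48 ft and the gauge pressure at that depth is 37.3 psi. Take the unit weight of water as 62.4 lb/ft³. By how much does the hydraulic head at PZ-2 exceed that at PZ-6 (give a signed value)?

Δh ≈ 22.25 ft

Pressure head at PZ-2: ψ = 144·P/γ = 144 × 39.7 / 62.4 = 91.62 ft.
Total head at PZ-2: h = z + ψ = -621.77 + 91.62 = -530.15 ft.
Pressure head at PZ-6: ψ = 144·P/γ = 144 × 37.3 / 62.4 = 86.08 ft.
Total head at PZ-6: h = z + ψ = -638.48 + 86.08 = -552.40 ft.
Head difference: h(PZ-2) − h(PZ-6) = -530.15 − (-552.40) = 22.25 ft.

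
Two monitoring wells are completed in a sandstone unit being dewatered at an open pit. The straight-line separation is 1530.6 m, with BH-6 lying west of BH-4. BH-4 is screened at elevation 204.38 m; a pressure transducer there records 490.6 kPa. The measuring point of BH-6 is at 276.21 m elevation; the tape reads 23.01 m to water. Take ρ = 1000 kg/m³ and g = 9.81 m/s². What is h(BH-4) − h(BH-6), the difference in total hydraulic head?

Δh ≈ 1.19 m

Pressure head at BH-4: ψ = P/(ρg) = 490.6×1000 / (1000 × 9.81) = 50.01 m.
Total head at BH-4: h = z + ψ = 204.38 + 50.01 = 254.39 m.
Total head at BH-6: h = 276.21 − 23.01 = 253.20 m.
Head difference: h(BH-4) − h(BH-6) = 254.39 − 253.20 = 1.19 m.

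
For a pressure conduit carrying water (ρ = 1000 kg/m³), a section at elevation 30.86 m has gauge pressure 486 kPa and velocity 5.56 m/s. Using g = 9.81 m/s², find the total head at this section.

h ≈ 81.98 m

Pressure head ψ = P/(ρg) = 486×1000 / (1000 × 9.81) = 49.54 m.
Velocity head = v²/(2g) = 5.56² / (2 × 9.81) = 1.576 m.
h = z + ψ + v²/(2g) = 30.86 + 49.54 + 1.576 = 81.98 m.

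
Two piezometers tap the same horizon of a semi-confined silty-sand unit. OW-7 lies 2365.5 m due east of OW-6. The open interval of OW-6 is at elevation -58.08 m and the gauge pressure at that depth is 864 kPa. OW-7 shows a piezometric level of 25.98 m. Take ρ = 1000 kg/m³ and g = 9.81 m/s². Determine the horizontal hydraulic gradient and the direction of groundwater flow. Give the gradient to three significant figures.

i ≈ 0.00170; groundwater flows toward the east

Pressure head at OW-6: ψ = P/(ρg) = 864×1000 / (1000 × 9.81) = 88.07 m.
Total head at OW-6: h = z + ψ = -58.08 + 88.07 = 29.99 m.
Total head at OW-7: h = 25.98 m (water level in the piezometer is the total head).
Head difference: h(OW-6) − h(OW-7) = 29.99 − 25.98 = 4.01 m.
Hydraulic gradient: i = |Δh| / L = 4.01 / 2365.5 = 0.00170.
Flow is from higher to lower head: from OW-6 toward OW-7, i.e. toward the east.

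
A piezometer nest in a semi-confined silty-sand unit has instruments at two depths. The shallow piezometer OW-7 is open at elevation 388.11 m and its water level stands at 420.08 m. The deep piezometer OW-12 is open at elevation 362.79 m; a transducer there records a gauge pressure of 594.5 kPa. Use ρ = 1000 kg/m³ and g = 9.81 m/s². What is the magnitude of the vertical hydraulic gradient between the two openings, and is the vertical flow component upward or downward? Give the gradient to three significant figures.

Total head at OW-7: h = 420.08 m (water level in the standpipe).
Pressure head at OW-12: ψ = P/(ρg) = 594.5×1000 / (1000 × 9.81) = 60.60 m.
Total head at OW-12: h = z + ψ = 362.79 + 60.60 = 423.39 m.
Δh = h(OW-7) − h(OW-12) = 420.08 − 423.39 = -3.31 m.
Vertical separation Δz = 388.11 − 362.79 = 25.32 m.
|i_v| = |Δh| / Δz = 3.31 / 25.32 = 0.131.
Head is higher in the deep piezometer, so vertical flow is upward (discharge condition).

|i_v| ≈ 0.131; vertical flow is upward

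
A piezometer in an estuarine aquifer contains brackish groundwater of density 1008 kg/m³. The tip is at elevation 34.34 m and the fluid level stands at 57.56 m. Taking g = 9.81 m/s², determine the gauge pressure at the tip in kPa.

Pressure head ψ = h − z = 57.56 − 34.34 = 23.22 m.
P = ρgψ = 1008 × 9.81 × 23.22 = 229611 Pa ≈ 230 kPa.

P ≈ 230 kPa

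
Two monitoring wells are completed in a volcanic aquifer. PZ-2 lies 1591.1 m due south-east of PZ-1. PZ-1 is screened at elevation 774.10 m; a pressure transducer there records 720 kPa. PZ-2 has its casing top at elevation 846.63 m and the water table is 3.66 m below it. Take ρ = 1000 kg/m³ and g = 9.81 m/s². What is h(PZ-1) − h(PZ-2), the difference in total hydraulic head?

Δh ≈ 4.52 m

Pressure head at PZ-1: ψ = P/(ρg) = 720×1000 / (1000 × 9.81) = 73.39 m.
Total head at PZ-1: h = z + ψ = 774.10 + 73.39 = 847.49 m.
Total head at PZ-2: h = 846.63 − 3.66 = 842.97 m.
Head difference: h(PZ-1) − h(PZ-2) = 847.49 − 842.97 = 4.52 m.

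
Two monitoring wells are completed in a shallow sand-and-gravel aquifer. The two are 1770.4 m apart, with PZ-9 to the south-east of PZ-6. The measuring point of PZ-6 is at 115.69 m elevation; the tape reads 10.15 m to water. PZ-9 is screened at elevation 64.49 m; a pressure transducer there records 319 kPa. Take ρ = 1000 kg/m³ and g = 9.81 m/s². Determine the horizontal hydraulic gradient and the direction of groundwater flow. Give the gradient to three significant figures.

Total head at PZ-6: h = 115.69 − 10.15 = 105.54 m.
Pressure head at PZ-9: ψ = P/(ρg) = 319×1000 / (1000 × 9.81) = 32.52 m.
Total head at PZ-9: h = z + ψ = 64.49 + 32.52 = 97.01 m.
Head difference: h(PZ-6) − h(PZ-9) = 105.54 − 97.01 = 8.53 m.
Hydraulic gradient: i = |Δh| / L = 8.53 / 1770.4 = 0.00482.
Flow is from higher to lower head: from PZ-6 toward PZ-9, i.e. toward the south-east.

i ≈ 0.00482; groundwater flows toward the south-east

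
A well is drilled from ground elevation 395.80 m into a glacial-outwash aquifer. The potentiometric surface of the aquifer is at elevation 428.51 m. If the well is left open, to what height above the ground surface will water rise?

Water rises to the potentiometric surface, so the rise above ground = 428.51 − 395.80 = 32.71 m.

≈ 32.71 m above ground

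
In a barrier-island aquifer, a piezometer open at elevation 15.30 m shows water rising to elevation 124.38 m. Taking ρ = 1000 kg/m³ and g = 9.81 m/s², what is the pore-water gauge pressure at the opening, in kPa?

Pressure head ψ = h − z = 124.38 − 15.30 = 109.08 m.
P = ρgψ = 1000 × 9.81 × 109.08 = 1070075 Pa ≈ 1070 kPa.

P ≈ 1070 kPa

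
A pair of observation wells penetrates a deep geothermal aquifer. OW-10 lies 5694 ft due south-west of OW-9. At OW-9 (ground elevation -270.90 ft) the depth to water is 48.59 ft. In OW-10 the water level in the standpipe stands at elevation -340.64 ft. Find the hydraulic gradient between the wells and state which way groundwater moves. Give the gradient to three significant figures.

i ≈ 0.00371; groundwater flows toward the south-west

Total head at OW-9: h = -270.90 − 48.59 = -319.49 ft.
Total head at OW-10: h = -340.64 ft (water level in the piezometer is the total head).
Head difference: h(OW-9) − h(OW-10) = -319.49 − (-340.64) = 21.15 ft.
Hydraulic gradient: i = |Δh| / L = 21.15 / 5694 = 0.00371.
Flow is from higher to lower head: from OW-9 toward OW-10, i.e. toward the south-west.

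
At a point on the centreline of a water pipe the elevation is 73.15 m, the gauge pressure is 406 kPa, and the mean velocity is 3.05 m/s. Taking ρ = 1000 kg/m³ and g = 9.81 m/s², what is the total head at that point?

h ≈ 115.01 m

Pressure head ψ = P/(ρg) = 406×1000 / (1000 × 9.81) = 41.39 m.
Velocity head = v²/(2g) = 3.05² / (2 × 9.81) = 0.474 m.
h = z + ψ + v²/(2g) = 73.15 + 41.39 + 0.474 = 115.01 m.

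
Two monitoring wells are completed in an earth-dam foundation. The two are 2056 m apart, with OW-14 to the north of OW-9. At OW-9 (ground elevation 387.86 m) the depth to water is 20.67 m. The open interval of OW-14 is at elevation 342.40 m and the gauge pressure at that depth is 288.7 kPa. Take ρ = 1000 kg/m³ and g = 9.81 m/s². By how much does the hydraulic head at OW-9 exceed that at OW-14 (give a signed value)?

Total head at OW-9: h = 387.86 − 20.67 = 367.19 m.
Pressure head at OW-14: ψ = P/(ρg) = 288.7×1000 / (1000 × 9.81) = 29.43 m.
Total head at OW-14: h = z + ψ = 342.40 + 29.43 = 371.83 m.
Head difference: h(OW-9) − h(OW-14) = 367.19 − 371.83 = -4.64 m.

Δh ≈ -4.64 m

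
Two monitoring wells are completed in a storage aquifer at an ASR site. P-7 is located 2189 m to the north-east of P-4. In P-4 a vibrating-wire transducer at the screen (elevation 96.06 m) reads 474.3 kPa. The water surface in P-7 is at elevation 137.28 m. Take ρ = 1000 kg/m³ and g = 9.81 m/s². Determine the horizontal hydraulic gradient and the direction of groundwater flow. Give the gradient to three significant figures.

i ≈ 0.00326; groundwater flows toward the north-east

Pressure head at P-4: ψ = P/(ρg) = 474.3×1000 / (1000 × 9.81) = 48.35 m.
Total head at P-4: h = z + ψ = 96.06 + 48.35 = 144.41 m.
Total head at P-7: h = 137.28 m (water level in the piezometer is the total head).
Head difference: h(P-4) − h(P-7) = 144.41 − 137.28 = 7.13 m.
Hydraulic gradient: i = |Δh| / L = 7.13 / 2189 = 0.00326.
Flow is from higher to lower head: from P-4 toward P-7, i.e. toward the north-east.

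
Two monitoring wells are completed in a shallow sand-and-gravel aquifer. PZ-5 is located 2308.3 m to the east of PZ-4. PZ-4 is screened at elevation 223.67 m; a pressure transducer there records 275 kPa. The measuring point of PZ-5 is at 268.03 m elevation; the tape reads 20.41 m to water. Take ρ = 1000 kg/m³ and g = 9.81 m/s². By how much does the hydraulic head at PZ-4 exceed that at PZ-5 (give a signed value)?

Δh ≈ 4.08 m

Pressure head at PZ-4: ψ = P/(ρg) = 275×1000 / (1000 × 9.81) = 28.03 m.
Total head at PZ-4: h = z + ψ = 223.67 + 28.03 = 251.70 m.
Total head at PZ-5: h = 268.03 − 20.41 = 247.62 m.
Head difference: h(PZ-4) − h(PZ-5) = 251.70 − 247.62 = 4.08 m.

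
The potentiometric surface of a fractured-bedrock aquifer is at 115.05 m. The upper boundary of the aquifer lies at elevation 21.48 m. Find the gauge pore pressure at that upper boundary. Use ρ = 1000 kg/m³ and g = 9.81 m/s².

Pressure head at the aquifer top: ψ = h − z = 115.05 − 21.48 = 93.57 m.
P = ρgψ = 1000 × 9.81 × 93.57 = 917922 Pa ≈ 918 kPa.

P ≈ 918 kPa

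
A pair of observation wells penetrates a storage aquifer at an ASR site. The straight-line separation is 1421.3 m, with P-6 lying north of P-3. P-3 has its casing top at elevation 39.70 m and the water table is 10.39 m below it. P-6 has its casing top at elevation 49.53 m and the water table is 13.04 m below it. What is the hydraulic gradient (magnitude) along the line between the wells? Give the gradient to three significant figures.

i ≈ 0.00505

Total head at P-3: h = 39.70 − 10.39 = 29.31 m.
Total head at P-6: h = 49.53 − 13.04 = 36.49 m.
Head difference: h(P-3) − h(P-6) = 29.31 − 36.49 = -7.18 m.
Hydraulic gradient: i = |Δh| / L = 7.18 / 1421.3 = 0.00505.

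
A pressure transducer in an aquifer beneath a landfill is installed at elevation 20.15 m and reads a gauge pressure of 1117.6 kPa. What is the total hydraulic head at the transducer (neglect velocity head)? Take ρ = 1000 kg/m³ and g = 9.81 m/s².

ψ = P/(ρg) = 1117.6×1000 / (1000 × 9.81) = 113.92 m.
h = z + ψ = 20.15 + 113.92 = 134.07 m.

h ≈ 134.07 m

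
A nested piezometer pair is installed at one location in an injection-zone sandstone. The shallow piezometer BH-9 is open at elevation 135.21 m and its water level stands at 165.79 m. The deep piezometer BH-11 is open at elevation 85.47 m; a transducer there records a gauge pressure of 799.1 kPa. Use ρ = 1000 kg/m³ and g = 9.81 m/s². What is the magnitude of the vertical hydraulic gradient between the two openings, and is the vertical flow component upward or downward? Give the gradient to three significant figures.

|i_v| ≈ 0.0229; vertical flow is upward

Total head at BH-9: h = 165.79 m (water level in the standpipe).
Pressure head at BH-11: ψ = P/(ρg) = 799.1×1000 / (1000 × 9.81) = 81.46 m.
Total head at BH-11: h = z + ψ = 85.47 + 81.46 = 166.93 m.
Δh = h(BH-9) − h(BH-11) = 165.79 − 166.93 = -1.14 m.
Vertical separation Δz = 135.21 − 85.47 = 49.74 m.
|i_v| = |Δh| / Δz = 1.14 / 49.74 = 0.0229.
Head is higher in the deep piezometer, so vertical flow is upward (discharge condition).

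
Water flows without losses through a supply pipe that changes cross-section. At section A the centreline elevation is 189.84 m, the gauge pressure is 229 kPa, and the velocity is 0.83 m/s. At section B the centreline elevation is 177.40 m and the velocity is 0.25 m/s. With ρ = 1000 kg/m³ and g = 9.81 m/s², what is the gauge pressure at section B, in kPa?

P₂ ≈ 351 kPa

Pressure head at A: ψ₁ = P₁/(ρg) = 229×1000 / (1000 × 9.81) = 23.34 m.
Velocity heads: v₁²/2g = 0.83²/19.62 = 0.035 m; v₂²/2g = 0.25²/19.62 = 0.003 m.
Total head H = z₁ + ψ₁ + v₁²/2g = 189.84 + 23.34 + 0.035 = 213.22 m.
ψ₂ = H − z₂ − v₂²/2g = 213.22 − 177.40 − 0.003 = 35.82 m.
P₂ = ρgψ₂ = 1000 × 9.81 × 35.82 ≈ 351 kPa.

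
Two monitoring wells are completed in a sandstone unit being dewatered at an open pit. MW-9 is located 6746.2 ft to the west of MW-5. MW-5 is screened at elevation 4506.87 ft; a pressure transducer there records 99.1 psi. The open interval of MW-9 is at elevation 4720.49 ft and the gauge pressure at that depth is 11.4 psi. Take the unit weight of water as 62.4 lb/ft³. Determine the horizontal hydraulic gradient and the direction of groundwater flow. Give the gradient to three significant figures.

i ≈ 0.00167; groundwater flows toward the east

Pressure head at MW-5: ψ = 144·P/γ = 144 × 99.1 / 62.4 = 228.69 ft.
Total head at MW-5: h = z + ψ = 4506.87 + 228.69 = 4735.56 ft.
Pressure head at MW-9: ψ = 144·P/γ = 144 × 11.4 / 62.4 = 26.31 ft.
Total head at MW-9: h = z + ψ = 4720.49 + 26.31 = 4746.80 ft.
Head difference: h(MW-5) − h(MW-9) = 4735.56 − 4746.80 = -11.24 ft.
Hydraulic gradient: i = |Δh| / L = 11.24 / 6746.2 = 0.00167.
Flow is from higher to lower head: from MW-9 toward MW-5, i.e. toward the east.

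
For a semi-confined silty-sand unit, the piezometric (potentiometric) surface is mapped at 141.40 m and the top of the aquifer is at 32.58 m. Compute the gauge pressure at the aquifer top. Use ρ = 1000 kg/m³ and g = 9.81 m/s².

Pressure head at the aquifer top: ψ = h − z = 141.40 − 32.58 = 108.82 m.
P = ρgψ = 1000 × 9.81 × 108.82 = 1067524 Pa ≈ 1070 kPa.

P ≈ 1070 kPa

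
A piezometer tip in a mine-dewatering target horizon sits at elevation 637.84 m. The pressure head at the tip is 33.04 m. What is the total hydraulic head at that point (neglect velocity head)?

h = z + ψ = 637.84 + 33.04 = 670.88 m.

h ≈ 670.88 m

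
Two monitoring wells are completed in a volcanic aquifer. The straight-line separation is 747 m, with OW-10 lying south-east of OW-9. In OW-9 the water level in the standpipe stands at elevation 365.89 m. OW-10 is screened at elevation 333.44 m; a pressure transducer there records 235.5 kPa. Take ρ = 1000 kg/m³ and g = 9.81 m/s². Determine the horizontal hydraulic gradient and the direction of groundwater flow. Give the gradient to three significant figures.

i ≈ 0.0113; groundwater flows toward the south-east

Total head at OW-9: h = 365.89 m (water level in the piezometer is the total head).
Pressure head at OW-10: ψ = P/(ρg) = 235.5×1000 / (1000 × 9.81) = 24.01 m.
Total head at OW-10: h = z + ψ = 333.44 + 24.01 = 357.45 m.
Head difference: h(OW-9) − h(OW-10) = 365.89 − 357.45 = 8.44 m.
Hydraulic gradient: i = |Δh| / L = 8.44 / 747 = 0.0113.
Flow is from higher to lower head: from OW-9 toward OW-10, i.e. toward the south-east.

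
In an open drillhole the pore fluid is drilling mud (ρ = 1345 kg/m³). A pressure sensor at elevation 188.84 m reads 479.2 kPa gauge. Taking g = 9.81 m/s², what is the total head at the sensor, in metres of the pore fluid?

ψ = P/(ρg) = 479.2×1000 / (1345 × 9.81) = 36.32 m.
h = z + ψ = 188.84 + 36.32 = 225.16 m.

h ≈ 225.16 m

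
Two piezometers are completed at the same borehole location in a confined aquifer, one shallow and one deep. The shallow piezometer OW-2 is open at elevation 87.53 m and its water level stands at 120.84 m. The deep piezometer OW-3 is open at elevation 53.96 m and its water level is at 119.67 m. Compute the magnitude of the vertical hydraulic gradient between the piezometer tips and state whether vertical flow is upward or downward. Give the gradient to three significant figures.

|i_v| ≈ 0.0349; vertical flow is downward

Total head at OW-2: h = 120.84 m (water level in the standpipe).
Total head at OW-3: h = 119.67 m.
Δh = h(OW-2) − h(OW-3) = 120.84 − 119.67 = 1.17 m.
Vertical separation Δz = 87.53 − 53.96 = 33.57 m.
|i_v| = |Δh| / Δz = 1.17 / 33.57 = 0.0349.
Head is higher in the shallow piezometer, so vertical flow is downward (recharge condition).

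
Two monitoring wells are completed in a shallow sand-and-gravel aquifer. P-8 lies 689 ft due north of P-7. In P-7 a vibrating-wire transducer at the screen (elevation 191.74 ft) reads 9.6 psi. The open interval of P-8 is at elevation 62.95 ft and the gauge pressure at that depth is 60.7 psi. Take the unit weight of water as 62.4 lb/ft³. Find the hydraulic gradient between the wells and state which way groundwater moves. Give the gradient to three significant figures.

i ≈ 0.0158; groundwater flows toward the north

Pressure head at P-7: ψ = 144·P/γ = 144 × 9.6 / 62.4 = 22.15 ft.
Total head at P-7: h = z + ψ = 191.74 + 22.15 = 213.89 ft.
Pressure head at P-8: ψ = 144·P/γ = 144 × 60.7 / 62.4 = 140.08 ft.
Total head at P-8: h = z + ψ = 62.95 + 140.08 = 203.03 ft.
Head difference: h(P-7) − h(P-8) = 213.89 − 203.03 = 10.86 ft.
Hydraulic gradient: i = |Δh| / L = 10.86 / 689 = 0.0158.
Flow is from higher to lower head: from P-7 toward P-8, i.e. toward the north.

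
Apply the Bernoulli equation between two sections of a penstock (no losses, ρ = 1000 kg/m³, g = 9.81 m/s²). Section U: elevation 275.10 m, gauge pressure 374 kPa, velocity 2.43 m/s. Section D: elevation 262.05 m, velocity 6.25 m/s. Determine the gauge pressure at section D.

Pressure head at U: ψ₁ = P₁/(ρg) = 374×1000 / (1000 × 9.81) = 38.12 m.
Velocity heads: v₁²/2g = 2.43²/19.62 = 0.301 m; v₂²/2g = 6.25²/19.62 = 1.991 m.
Total head H = z₁ + ψ₁ + v₁²/2g = 275.10 + 38.12 + 0.301 = 313.52 m.
ψ₂ = H − z₂ − v₂²/2g = 313.52 − 262.05 − 1.991 = 49.48 m.
P₂ = ρgψ₂ = 1000 × 9.81 × 49.48 ≈ 485 kPa.

P₂ ≈ 485 kPa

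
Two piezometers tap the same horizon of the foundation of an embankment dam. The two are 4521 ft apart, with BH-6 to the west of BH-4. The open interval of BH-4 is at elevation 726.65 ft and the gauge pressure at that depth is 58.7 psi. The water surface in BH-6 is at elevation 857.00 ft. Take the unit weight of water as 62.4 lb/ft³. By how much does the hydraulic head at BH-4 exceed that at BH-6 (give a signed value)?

Δh ≈ 5.11 ft

Pressure head at BH-4: ψ = 144·P/γ = 144 × 58.7 / 62.4 = 135.46 ft.
Total head at BH-4: h = z + ψ = 726.65 + 135.46 = 862.11 ft.
Total head at BH-6: h = 857.00 ft (water level in the piezometer is the total head).
Head difference: h(BH-4) − h(BH-6) = 862.11 − 857.00 = 5.11 ft.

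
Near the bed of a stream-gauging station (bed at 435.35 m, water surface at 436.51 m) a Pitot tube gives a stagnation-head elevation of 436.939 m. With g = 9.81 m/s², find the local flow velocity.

v ≈ 2.90 m/s

Near the bed, under hydrostatic conditions, the piezometric head (z + ψ) equals the free-surface elevation, 436.51 m.
Velocity head = total − piezometric = 436.939 − 436.51 = 0.429 m.
v = √(2g·h_v) = √(2 × 9.81 × 0.429) = 2.90 m/s.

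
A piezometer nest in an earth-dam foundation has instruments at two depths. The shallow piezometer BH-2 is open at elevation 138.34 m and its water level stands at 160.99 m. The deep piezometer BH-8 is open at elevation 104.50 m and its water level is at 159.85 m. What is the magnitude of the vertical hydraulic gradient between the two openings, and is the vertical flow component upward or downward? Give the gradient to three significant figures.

|i_v| ≈ 0.0337; vertical flow is downward

Total head at BH-2: h = 160.99 m (water level in the standpipe).
Total head at BH-8: h = 159.85 m.
Δh = h(BH-2) − h(BH-8) = 160.99 − 159.85 = 1.14 m.
Vertical separation Δz = 138.34 − 104.50 = 33.84 m.
|i_v| = |Δh| / Δz = 1.14 / 33.84 = 0.0337.
Head is higher in the shallow piezometer, so vertical flow is downward (recharge condition).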